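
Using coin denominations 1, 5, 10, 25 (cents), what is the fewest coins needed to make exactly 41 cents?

4

41 = 1×25 + 1×10 + 1×5 + 1×1
Total coins = 1 + 1 + 1 + 1 = 4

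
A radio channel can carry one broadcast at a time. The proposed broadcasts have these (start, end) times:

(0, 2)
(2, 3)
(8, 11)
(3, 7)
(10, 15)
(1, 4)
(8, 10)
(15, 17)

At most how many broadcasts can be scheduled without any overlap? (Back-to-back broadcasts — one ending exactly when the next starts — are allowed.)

Sorted by end: (0,2)  (2,3)  (1,4)  (3,7)  (8,10)  (8,11)  (10,15)  (15,17)
take (0,2); take (2,3); skip (1,4); take (3,7); take (8,10); skip (8,11); take (10,15); take (15,17).
Selected 6 broadcasts.

6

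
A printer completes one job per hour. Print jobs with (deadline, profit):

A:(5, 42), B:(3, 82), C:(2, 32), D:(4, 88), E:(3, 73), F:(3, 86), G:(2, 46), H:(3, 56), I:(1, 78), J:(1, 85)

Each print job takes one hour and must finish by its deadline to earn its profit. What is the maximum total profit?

383

Take jobs in profit order; each goes to the latest open slot no later than its deadline.
Profit order: D=88 F=86 J=85 B=82 I=78 E=73 H=56 G=46 A=42 C=32
Assign: D→slot 4, F→slot 3, J→slot 1, B→slot 2, I skipped, E skipped, H skipped, G skipped, A→slot 5, C skipped.
Slots: [1:J] [2:B] [3:F] [4:D] [5:A]
Profit = 85 + 82 + 86 + 88 + 42 = 383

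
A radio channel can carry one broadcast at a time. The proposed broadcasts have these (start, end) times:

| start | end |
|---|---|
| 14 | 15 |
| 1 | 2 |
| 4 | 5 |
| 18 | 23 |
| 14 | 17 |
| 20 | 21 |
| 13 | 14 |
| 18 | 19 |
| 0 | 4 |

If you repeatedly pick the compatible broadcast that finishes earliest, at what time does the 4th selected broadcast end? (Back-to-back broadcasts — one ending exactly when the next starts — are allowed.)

15

Greedy by earliest finish: after sorting by end time, pick each interval compatible with the last pick.
Sorted by end: (1,2)  (0,4)  (4,5)  (13,14)  (14,15)  (14,17)  (18,19)  (20,21)  (18,23)
take (1,2); take (4,5); take (13,14); take (14,15); skip (14,17); take (18,19); take (20,21).
Selected: (1,2) (4,5) (13,14) (14,15) (18,19) (20,21)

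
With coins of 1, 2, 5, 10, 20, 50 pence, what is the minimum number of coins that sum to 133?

133 − 2×50→33 − 1×20→13 − 1×10→3 − 1×2→1 − 1×1→0
Total coins = 2 + 1 + 1 + 1 + 1 = 6

6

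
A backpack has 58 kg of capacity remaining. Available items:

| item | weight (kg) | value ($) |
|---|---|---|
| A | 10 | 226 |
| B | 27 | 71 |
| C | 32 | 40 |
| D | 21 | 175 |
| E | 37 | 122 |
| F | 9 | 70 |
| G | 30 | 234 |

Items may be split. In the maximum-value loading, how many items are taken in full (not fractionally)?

Sort by value per unit weight and fill in that order.
Ratios (sorted): A 22.60, D 8.33, G 7.80, F 7.78, E 3.30, B 2.63, C 1.25
take A (10 @ 226); take D (21 @ 175); take 27/30 of G → 210.60. Capacity used 58/58.
2 item(s) taken whole; one partial (take 27/30 of G).

2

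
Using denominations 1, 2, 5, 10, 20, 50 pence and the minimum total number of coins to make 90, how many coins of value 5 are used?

Greedy: take as many of the largest coin as possible, then repeat with the remainder.
90 − 1×50→40 − 2×20→0
Count of 5: 0

0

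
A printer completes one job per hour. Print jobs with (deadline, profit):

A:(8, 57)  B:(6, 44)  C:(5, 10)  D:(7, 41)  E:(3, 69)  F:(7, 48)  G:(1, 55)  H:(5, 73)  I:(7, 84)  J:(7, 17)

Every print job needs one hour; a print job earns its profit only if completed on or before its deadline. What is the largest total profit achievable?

471

By profit: I(d7,84), H(d5,73), E(d3,69), A(d8,57), G(d1,55), F(d7,48), B(d6,44), D(d7,41), J(d7,17), C(d5,10)
I→slot 7; H→slot 5; E→slot 3; A→slot 8; G→slot 1; F→slot 6; B→slot 4; D→slot 2; J skipped; C skipped.
Profit = 55 + 41 + 69 + 44 + 73 + 48 + 84 + 57 = 471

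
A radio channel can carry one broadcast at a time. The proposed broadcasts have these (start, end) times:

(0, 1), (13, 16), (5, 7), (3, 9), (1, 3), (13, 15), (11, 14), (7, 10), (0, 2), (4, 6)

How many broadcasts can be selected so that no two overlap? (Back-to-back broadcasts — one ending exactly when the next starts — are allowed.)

5

By end time: (0,1), (0,2), (1,3), (4,6), (5,7), (3,9), (7,10), (11,14), (13,15), (13,16).
Pick (0,1); next start ≥ 1 → (1,3); next start ≥ 3 → (4,6); next start ≥ 6 → (7,10); next start ≥ 10 → (11,14).
Selected 5 broadcasts.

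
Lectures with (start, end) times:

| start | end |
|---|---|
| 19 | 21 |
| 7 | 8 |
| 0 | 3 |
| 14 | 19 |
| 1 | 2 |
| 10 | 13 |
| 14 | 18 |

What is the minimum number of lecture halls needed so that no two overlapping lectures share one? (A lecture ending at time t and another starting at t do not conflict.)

Count concurrent intervals with a sweep; the peak is the room count.
starts: [0, 1, 7, 10, 14, 14, 19]
ends:   [2, 3, 8, 13, 18, 19, 21]
s0→1 s1→2  — peak 2.

2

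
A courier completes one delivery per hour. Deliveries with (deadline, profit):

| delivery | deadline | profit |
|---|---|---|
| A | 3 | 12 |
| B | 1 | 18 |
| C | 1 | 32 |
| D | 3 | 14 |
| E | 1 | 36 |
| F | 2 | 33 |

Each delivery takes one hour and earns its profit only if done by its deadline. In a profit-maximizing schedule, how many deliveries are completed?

By profit: E(d1,36), F(d2,33), C(d1,32), B(d1,18), D(d3,14), A(d3,12)
E→slot 1; F→slot 2; C skipped; B skipped; D→slot 3; A skipped.
3 of 6 scheduled.

3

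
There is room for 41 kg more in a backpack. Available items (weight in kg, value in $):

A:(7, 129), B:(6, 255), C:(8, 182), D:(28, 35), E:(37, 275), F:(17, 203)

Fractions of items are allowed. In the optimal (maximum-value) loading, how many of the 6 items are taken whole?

Greedy by value/weight ratio, highest first.
Order: B (255/6=42.50) > C (182/8=22.75) > A (129/7=18.43) > F (203/17=11.94) > E (275/37=7.43) > D (35/28=1.25)
Fill: take B (6 @ 255) → take C (8 @ 182) → take A (7 @ 129) → take F (17 @ 203) → take 3/37 of E → 22.30; 41/41 used.
4 item(s) taken whole; one partial (take 3/37 of E).

4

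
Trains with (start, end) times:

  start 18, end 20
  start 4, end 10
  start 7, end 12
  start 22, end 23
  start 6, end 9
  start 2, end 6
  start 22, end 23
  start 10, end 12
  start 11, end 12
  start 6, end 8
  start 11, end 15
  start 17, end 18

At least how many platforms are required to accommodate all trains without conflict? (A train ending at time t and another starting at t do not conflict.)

The answer is the maximum number of intervals overlapping at any instant.
Events (time:±→running): 2:+→1 4:+→2 6:-→1 6:+→2 6:+→3 7:+→4 … peak 4.

4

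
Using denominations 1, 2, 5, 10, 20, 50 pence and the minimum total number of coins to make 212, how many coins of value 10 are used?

1

212 − 4×50→12 − 1×10→2 − 1×2→0
Count of 10: 1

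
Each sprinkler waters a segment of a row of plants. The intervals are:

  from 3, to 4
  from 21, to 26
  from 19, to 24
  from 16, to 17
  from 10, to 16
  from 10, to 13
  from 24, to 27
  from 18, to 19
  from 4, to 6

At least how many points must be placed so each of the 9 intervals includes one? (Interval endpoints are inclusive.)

5

By right end: [3,4]  [4,6]  [10,13]  [10,16]  [16,17]  [18,19]  [19,24]  [21,26]  [24,27]
[3,4] uncovered → point at 4; [10,13] uncovered → point at 13; [16,17] uncovered → point at 17; [18,19] uncovered → point at 19; [21,26] uncovered → point at 26.
Points: 4, 13, 17, 19, 26 (5 total).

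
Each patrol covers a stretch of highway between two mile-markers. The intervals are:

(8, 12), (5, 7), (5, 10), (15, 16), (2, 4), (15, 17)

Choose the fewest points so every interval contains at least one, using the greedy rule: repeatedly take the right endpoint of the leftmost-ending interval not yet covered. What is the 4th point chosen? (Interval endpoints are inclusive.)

By right end: [2,4]  [5,7]  [5,10]  [8,12]  [15,16]  [15,17]
[2,4] uncovered → point at 4; [5,7] uncovered → point at 7; [8,12] uncovered → point at 12; [15,16] uncovered → point at 16.
Points: 4, 7, 12, 16 (4 total).

16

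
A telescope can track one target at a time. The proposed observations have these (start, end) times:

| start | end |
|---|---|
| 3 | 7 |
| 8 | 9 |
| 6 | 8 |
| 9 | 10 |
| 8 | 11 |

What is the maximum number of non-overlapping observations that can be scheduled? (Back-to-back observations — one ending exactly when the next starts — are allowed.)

3

Sorted by end: (3,7)  (6,8)  (8,9)  (9,10)  (8,11)
take (3,7); take (8,9); take (9,10); skip (8,11).
Selected 3 observations.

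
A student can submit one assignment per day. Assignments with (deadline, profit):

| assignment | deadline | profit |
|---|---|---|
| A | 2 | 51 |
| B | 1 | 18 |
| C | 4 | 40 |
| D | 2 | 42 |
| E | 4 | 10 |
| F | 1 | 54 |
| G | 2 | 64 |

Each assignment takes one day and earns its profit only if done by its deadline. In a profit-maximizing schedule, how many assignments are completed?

4

Take jobs in profit order; each goes to the latest open slot no later than its deadline.
By profit: G(d2,64), F(d1,54), A(d2,51), D(d2,42), C(d4,40), B(d1,18), E(d4,10)
G→slot 2; F→slot 1; A skipped; D skipped; C→slot 4; B skipped; E→slot 3.
4 of 7 scheduled.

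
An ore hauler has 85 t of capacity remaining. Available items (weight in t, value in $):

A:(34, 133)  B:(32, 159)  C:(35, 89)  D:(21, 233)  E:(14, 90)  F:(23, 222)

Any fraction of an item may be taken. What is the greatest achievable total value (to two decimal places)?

679.16

Ratios (sorted): D 11.10, F 9.65, E 6.43, B 4.97, A 3.91, C 2.54
take D (21 @ 233); take F (23 @ 222); take E (14 @ 90); take 27/32 of B → 134.16. Capacity used 85/85.
Total value = 679.16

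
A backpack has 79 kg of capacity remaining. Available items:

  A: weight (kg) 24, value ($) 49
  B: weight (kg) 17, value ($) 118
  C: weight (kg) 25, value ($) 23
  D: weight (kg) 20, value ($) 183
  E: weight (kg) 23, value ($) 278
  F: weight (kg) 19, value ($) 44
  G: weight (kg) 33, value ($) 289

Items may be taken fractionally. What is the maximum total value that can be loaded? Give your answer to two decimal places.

Greedy by value/weight ratio, highest first.
Order: E (278/23=12.09) > D (183/20=9.15) > G (289/33=8.76) > B (118/17=6.94) > F (44/19=2.32) > A (49/24=2.04) > C (23/25=0.92)
Fill: take E (23 @ 278) → take D (20 @ 183) → take G (33 @ 289) → take 3/17 of B → 20.82; 79/79 used.
Total value = 770.82

770.82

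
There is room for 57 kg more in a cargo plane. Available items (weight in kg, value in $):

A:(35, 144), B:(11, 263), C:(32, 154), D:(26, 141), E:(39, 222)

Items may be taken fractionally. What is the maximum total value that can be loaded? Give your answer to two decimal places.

522.96

Sort by value per unit weight and fill in that order.
Order: B (263/11=23.91) > E (222/39=5.69) > D (141/26=5.42) > C (154/32=4.81) > A (144/35=4.11)
Fill: take B (11 @ 263) → take E (39 @ 222) → take 7/26 of D → 37.96; 57/57 used.
Total value = 522.96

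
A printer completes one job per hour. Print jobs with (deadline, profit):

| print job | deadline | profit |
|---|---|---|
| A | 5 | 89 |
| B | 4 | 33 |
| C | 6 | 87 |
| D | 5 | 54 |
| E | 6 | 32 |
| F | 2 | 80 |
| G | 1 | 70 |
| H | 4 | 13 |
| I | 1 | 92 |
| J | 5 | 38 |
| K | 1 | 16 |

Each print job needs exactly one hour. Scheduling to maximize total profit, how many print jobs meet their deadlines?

6

Take jobs in profit order; each goes to the latest open slot no later than its deadline.
By profit: I(d1,92), A(d5,89), C(d6,87), F(d2,80), G(d1,70), D(d5,54), J(d5,38), B(d4,33), E(d6,32), K(d1,16), H(d4,13)
I→slot 1; A→slot 5; C→slot 6; F→slot 2; G skipped; D→slot 4; J→slot 3; B skipped; E skipped; K skipped; H skipped.
6 of 11 scheduled.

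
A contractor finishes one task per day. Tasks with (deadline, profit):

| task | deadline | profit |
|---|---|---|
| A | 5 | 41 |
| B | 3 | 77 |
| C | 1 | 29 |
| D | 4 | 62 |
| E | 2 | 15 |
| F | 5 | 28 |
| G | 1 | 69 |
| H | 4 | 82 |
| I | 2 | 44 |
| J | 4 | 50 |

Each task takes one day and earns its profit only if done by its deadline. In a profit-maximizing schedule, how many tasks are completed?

Take jobs in profit order; each goes to the latest open slot no later than its deadline.
By profit: H(d4,82), B(d3,77), G(d1,69), D(d4,62), J(d4,50), I(d2,44), A(d5,41), C(d1,29), F(d5,28), E(d2,15)
H→slot 4; B→slot 3; G→slot 1; D→slot 2; J skipped; I skipped; A→slot 5; C skipped; F skipped; E skipped.
5 of 10 scheduled.

5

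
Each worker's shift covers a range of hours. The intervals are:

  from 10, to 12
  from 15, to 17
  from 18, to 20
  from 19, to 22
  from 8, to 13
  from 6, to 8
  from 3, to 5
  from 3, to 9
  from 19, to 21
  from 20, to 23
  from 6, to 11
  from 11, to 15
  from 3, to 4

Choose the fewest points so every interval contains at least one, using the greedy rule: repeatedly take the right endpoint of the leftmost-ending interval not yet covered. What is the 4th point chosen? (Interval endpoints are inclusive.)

By right end: [3,4]  [3,5]  [6,8]  [3,9]  [6,11]  [10,12]  [8,13]  [11,15]  [15,17]  [18,20]  [19,21]  [19,22]  [20,23]
[3,4] uncovered → point at 4; [6,8] uncovered → point at 8; [10,12] uncovered → point at 12; [15,17] uncovered → point at 17; [18,20] uncovered → point at 20.
Points: 4, 8, 12, 17, 20 (5 total).

17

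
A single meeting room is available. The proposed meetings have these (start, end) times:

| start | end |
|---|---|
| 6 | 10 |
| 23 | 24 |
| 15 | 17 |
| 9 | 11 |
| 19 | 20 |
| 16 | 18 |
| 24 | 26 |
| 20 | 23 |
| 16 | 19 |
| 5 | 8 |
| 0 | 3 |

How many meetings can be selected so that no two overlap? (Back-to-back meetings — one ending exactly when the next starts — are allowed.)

Greedy by earliest finish: after sorting by end time, pick each interval compatible with the last pick.
Sorted by end: (0,3)  (5,8)  (6,10)  (9,11)  (15,17)  (16,18)  (16,19)  (19,20)  (20,23)  (23,24)  (24,26)
take (0,3); take (5,8); take (9,11); take (15,17); skip (16,18); take (19,20); take (20,23); take (23,24); take (24,26).
Selected 8 meetings.

8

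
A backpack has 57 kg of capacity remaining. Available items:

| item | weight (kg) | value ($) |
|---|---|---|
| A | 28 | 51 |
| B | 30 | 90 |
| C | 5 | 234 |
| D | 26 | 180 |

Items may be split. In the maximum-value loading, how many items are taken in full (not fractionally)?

2

Greedy by value/weight ratio, highest first.
Ratios (sorted): C 46.80, D 6.92, B 3.00, A 1.82
take C (5 @ 234); take D (26 @ 180); take 26/30 of B → 78.00. Capacity used 57/57.
2 item(s) taken whole; one partial (take 26/30 of B).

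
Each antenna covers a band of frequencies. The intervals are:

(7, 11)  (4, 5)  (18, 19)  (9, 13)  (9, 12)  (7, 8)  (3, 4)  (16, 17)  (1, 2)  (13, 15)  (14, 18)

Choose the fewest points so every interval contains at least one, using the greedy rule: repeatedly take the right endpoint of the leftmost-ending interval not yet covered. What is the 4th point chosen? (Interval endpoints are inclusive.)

Sorted: [1,2] [3,4] [4,5] [7,8] [7,11] [9,12] [9,13] [13,15] [16,17] [14,18] [18,19]
{[1,2]} hit by 2; {[3,4],[4,5]} hit by 4; {[7,8],[7,11]} hit by 8; {[9,12],[9,13]} hit by 12; {[13,15]} hit by 15; {[16,17],[14,18]} hit by 17; {[18,19]} hit by 19.
Points: 2, 4, 8, 12, 15, 17, 19 (7 total).

12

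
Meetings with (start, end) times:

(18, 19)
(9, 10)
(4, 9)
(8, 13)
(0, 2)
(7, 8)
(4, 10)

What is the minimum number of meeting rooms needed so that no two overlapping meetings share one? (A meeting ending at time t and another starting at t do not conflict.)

3

The answer is the maximum number of intervals overlapping at any instant.
starts: [0, 4, 4, 7, 8, 9, 18]
ends:   [2, 8, 9, 10, 10, 13, 19]
s0→1 e2→0 s4→1 s4→2 s7→3  — peak 3.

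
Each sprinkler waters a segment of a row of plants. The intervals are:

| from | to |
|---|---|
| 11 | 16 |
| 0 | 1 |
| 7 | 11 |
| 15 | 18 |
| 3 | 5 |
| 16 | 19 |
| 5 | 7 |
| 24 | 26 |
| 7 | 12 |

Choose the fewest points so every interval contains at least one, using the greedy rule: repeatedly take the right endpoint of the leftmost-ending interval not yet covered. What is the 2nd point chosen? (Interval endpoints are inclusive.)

5

Process intervals by earliest right end; each time one isn't hit yet, stab at its right endpoint.
Sorted: [0,1] [3,5] [5,7] [7,11] [7,12] [11,16] [15,18] [16,19] [24,26]
{[0,1]} hit by 1; {[3,5],[5,7]} hit by 5; {[7,11],[7,12],[11,16]} hit by 11; {[15,18],[16,19]} hit by 18; {[24,26]} hit by 26.
Points: 1, 5, 11, 18, 26 (5 total).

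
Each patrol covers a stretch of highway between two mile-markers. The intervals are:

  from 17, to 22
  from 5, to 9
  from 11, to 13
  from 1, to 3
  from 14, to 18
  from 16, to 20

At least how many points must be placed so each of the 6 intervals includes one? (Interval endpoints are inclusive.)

Sorted: [1,3] [5,9] [11,13] [14,18] [16,20] [17,22]
{[1,3]} hit by 3; {[5,9]} hit by 9; {[11,13]} hit by 13; {[14,18],[16,20],[17,22]} hit by 18.
Points: 3, 9, 13, 18 (4 total).

4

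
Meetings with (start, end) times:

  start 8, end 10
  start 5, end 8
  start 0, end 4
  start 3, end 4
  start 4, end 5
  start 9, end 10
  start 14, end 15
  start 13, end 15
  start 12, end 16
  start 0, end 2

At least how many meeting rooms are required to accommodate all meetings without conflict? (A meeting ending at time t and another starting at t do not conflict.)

The answer is the maximum number of intervals overlapping at any instant.
Events (time:±→running): 0:+→1 0:+→2 2:-→1 3:+→2 4:-→1 4:-→0 4:+→1 5:-→0 5:+→1 8:-→0 8:+→1 9:+→2 10:-→1 10:-→0 12:+→1 13:+→2 14:+→3 … peak 3.

3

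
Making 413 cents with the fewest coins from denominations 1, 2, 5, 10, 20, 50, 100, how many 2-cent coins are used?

413 − 4×100→13 − 1×10→3 − 1×2→1 − 1×1→0
Count of 2: 1

1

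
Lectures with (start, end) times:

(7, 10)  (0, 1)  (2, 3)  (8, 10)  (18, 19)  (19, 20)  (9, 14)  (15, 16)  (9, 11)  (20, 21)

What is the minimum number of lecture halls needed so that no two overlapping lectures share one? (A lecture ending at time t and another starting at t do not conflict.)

The answer is the maximum number of intervals overlapping at any instant.
Events (time:±→running): 0:+→1 1:-→0 2:+→1 3:-→0 7:+→1 8:+→2 9:+→3 9:+→4 … peak 4.

4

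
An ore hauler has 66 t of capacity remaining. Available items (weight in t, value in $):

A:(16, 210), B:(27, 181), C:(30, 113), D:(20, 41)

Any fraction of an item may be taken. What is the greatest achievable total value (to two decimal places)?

Ratios (sorted): A 13.12, B 6.70, C 3.77, D 2.05
take A (16 @ 210); take B (27 @ 181); take 23/30 of C → 86.63. Capacity used 66/66.
Total value = 477.63

477.63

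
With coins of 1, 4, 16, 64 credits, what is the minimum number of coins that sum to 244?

Greedy: take as many of the largest coin as possible, then repeat with the remainder.
244 − 3×64→52 − 3×16→4 − 1×4→0
Total coins = 3 + 3 + 1 = 7

7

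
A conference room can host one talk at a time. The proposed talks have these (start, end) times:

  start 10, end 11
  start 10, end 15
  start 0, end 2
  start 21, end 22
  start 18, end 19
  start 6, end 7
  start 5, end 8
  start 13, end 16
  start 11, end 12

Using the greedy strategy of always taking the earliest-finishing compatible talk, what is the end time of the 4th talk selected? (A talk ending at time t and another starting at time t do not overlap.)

Sort by end time and greedily take each interval whose start is ≥ the last chosen end.
Sorted by end: (0,2)  (6,7)  (5,8)  (10,11)  (11,12)  (10,15)  (13,16)  (18,19)  (21,22)
take (0,2); take (6,7); skip (5,8); take (10,11); take (11,12); skip (10,15); take (13,16); take (18,19); take (21,22).
Selected: (0,2) (6,7) (10,11) (11,12) (13,16) (18,19) (21,22)

12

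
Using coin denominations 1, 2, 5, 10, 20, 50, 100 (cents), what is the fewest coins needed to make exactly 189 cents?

189 − 1×100→89 − 1×50→39 − 1×20→19 − 1×10→9 − 1×5→4 − 2×2→0
Total coins = 1 + 1 + 1 + 1 + 1 + 2 = 7

7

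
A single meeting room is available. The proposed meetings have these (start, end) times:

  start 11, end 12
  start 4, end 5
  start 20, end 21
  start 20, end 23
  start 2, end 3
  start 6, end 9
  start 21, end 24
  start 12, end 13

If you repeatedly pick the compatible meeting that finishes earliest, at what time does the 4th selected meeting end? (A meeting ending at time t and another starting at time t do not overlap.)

By end time: (2,3), (4,5), (6,9), (11,12), (12,13), (20,21), (20,23), (21,24).
Pick (2,3); next start ≥ 3 → (4,5); next start ≥ 5 → (6,9); next start ≥ 9 → (11,12); next start ≥ 12 → (12,13); next start ≥ 13 → (20,21); next start ≥ 21 → (21,24).
Selected: (2,3) (4,5) (6,9) (11,12) (12,13) (20,21) (21,24)

12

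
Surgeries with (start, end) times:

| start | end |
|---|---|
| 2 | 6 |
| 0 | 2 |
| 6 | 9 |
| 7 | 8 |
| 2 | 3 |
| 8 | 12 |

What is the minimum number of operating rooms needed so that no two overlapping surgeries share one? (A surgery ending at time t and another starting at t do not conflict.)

starts: [0, 2, 2, 6, 7, 8]
ends:   [2, 3, 6, 8, 9, 12]
s0→1 e2→0 s2→1 s2→2  — peak 2.

2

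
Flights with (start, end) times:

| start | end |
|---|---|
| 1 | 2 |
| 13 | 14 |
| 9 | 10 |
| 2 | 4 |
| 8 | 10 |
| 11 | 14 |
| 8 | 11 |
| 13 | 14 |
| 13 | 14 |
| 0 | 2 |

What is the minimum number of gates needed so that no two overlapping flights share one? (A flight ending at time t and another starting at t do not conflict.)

4

starts: [0, 1, 2, 8, 8, 9, 11, 13, 13, 13]
ends:   [2, 2, 4, 10, 10, 11, 14, 14, 14, 14]
s0→1 s1→2 e2→1 e2→0 s2→1 e4→0 s8→1 s8→2 s9→3 e10→2 e10→1 e11→0 s11→1 s13→2 s13→3 s13→4  — peak 4.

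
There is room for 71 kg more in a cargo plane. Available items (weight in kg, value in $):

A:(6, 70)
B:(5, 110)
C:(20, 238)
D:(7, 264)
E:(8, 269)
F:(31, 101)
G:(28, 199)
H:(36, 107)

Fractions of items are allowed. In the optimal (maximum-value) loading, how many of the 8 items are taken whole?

Greedy by value/weight ratio, highest first.
Ratios (sorted): D 37.71, E 33.62, B 22.00, C 11.90, A 11.67, G 7.11, F 3.26, H 2.97
take D (7 @ 264); take E (8 @ 269); take B (5 @ 110); take C (20 @ 238); take A (6 @ 70); take 25/28 of G → 177.68. Capacity used 71/71.
5 item(s) taken whole; one partial (take 25/28 of G).

5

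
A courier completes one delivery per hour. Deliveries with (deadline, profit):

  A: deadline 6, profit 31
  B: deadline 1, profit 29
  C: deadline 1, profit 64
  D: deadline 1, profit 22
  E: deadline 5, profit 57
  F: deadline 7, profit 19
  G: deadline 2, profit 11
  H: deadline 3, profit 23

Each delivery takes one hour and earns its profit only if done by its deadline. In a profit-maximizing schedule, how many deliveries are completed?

6

Profit order: C=64 E=57 A=31 B=29 H=23 D=22 F=19 G=11
Assign: C→slot 1, E→slot 5, A→slot 6, B skipped, H→slot 3, D skipped, F→slot 7, G→slot 2.
Slots: [1:C] [2:G] [3:H] [5:E] [6:A] [7:F]
6 of 8 scheduled.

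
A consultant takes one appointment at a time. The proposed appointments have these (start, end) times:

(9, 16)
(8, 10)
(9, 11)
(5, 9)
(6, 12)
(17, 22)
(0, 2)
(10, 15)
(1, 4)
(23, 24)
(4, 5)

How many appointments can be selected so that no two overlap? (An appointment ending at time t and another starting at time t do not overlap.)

Order by finish time; keep every interval that doesn't clash with the previous kept one.
By end time: (0,2), (1,4), (4,5), (5,9), (8,10), (9,11), (6,12), (10,15), (9,16), (17,22), (23,24).
Pick (0,2); next start ≥ 2 → (4,5); next start ≥ 5 → (5,9); next start ≥ 9 → (9,11); next start ≥ 11 → (17,22); next start ≥ 22 → (23,24).
Selected 6 appointments.

6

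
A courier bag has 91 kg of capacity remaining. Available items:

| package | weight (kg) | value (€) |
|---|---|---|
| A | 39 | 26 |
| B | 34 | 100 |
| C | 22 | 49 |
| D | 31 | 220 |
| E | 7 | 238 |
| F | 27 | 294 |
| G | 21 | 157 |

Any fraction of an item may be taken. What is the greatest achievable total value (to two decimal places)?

923.71

Sort by value per unit weight and fill in that order.
Ratios (sorted): E 34.00, F 10.89, G 7.48, D 7.10, B 2.94, C 2.23, A 0.67
take E (7 @ 238); take F (27 @ 294); take G (21 @ 157); take D (31 @ 220); take 5/34 of B → 14.71. Capacity used 91/91.
Total value = 923.71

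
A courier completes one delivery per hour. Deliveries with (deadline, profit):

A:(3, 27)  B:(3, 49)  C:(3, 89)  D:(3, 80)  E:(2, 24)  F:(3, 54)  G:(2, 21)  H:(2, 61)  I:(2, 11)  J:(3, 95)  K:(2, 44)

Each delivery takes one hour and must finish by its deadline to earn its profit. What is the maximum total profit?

By profit: J(d3,95), C(d3,89), D(d3,80), H(d2,61), F(d3,54), B(d3,49), K(d2,44), A(d3,27), E(d2,24), G(d2,21), I(d2,11)
J→slot 3; C→slot 2; D→slot 1; H skipped; F skipped; B skipped; K skipped; A skipped; E skipped; G skipped; I skipped.
Profit = 80 + 89 + 95 = 264

264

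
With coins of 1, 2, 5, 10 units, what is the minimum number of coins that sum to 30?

3

Greedy: take as many of the largest coin as possible, then repeat with the remainder.
30 − 3×10→0
Total coins = 3 = 3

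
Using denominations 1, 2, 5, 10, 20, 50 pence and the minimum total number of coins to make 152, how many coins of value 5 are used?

Use the largest denomination that fits, subtract, and repeat.
152 = 3×50 + 1×2
Count of 5: 0

0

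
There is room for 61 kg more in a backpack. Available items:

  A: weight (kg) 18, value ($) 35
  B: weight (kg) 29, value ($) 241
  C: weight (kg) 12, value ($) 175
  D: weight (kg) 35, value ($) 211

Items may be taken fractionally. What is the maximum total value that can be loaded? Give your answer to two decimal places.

536.57

Order: C (175/12=14.58) > B (241/29=8.31) > D (211/35=6.03) > A (35/18=1.94)
Fill: take C (12 @ 175) → take B (29 @ 241) → take 20/35 of D → 120.57; 61/61 used.
Total value = 536.57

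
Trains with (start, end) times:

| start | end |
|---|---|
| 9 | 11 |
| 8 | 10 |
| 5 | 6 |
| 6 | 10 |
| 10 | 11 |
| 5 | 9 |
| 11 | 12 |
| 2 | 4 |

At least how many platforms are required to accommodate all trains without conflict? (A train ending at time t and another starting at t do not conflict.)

Count concurrent intervals with a sweep; the peak is the room count.
starts: [2, 5, 5, 6, 8, 9, 10, 11]
ends:   [4, 6, 9, 10, 10, 11, 11, 12]
s2→1 e4→0 s5→1 s5→2 e6→1 s6→2 s8→3  — peak 3.

3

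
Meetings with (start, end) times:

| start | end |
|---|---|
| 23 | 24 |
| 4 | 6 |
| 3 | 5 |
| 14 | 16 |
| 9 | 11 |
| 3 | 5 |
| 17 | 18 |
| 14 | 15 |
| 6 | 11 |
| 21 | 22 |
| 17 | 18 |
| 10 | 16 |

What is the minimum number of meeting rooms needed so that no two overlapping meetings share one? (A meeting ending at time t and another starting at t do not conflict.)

The answer is the maximum number of intervals overlapping at any instant.
Events (time:±→running): 3:+→1 3:+→2 4:+→3 … peak 3.

3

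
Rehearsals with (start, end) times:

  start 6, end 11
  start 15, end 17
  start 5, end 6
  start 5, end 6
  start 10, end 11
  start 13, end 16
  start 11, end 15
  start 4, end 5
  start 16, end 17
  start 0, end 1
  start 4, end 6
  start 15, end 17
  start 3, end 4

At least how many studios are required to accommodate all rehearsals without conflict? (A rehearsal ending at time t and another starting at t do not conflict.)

Events (time:±→running): 0:+→1 1:-→0 3:+→1 4:-→0 4:+→1 4:+→2 5:-→1 5:+→2 5:+→3 … peak 3.

3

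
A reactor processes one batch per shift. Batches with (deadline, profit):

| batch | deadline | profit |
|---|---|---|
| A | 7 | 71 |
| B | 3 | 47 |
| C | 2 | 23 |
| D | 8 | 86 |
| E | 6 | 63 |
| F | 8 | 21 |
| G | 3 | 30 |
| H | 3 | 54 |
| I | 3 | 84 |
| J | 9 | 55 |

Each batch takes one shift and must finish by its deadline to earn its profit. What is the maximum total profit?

481

Sort by profit descending; place each in the latest free slot ≤ its deadline.
By profit: D(d8,86), I(d3,84), A(d7,71), E(d6,63), J(d9,55), H(d3,54), B(d3,47), G(d3,30), C(d2,23), F(d8,21)
D→slot 8; I→slot 3; A→slot 7; E→slot 6; J→slot 9; H→slot 2; B→slot 1; G skipped; C skipped; F→slot 5.
Profit = 47 + 54 + 84 + 21 + 63 + 71 + 86 + 55 = 481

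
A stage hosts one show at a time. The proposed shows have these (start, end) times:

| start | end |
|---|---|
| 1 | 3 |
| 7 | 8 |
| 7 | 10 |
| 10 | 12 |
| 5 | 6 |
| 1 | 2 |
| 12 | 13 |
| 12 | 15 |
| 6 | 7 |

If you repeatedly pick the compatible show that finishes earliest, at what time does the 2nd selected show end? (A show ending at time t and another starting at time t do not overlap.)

6

Sort by end time and greedily take each interval whose start is ≥ the last chosen end.
Sorted by end: (1,2)  (1,3)  (5,6)  (6,7)  (7,8)  (7,10)  (10,12)  (12,13)  (12,15)
take (1,2); skip (1,3); take (5,6); take (6,7); take (7,8); take (10,12); take (12,13); skip (12,15).
Selected: (1,2) (5,6) (6,7) (7,8) (10,12) (12,13)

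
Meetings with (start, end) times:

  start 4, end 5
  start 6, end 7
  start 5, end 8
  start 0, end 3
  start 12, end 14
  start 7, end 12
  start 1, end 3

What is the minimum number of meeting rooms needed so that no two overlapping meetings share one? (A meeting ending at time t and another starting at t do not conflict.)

2

Count concurrent intervals with a sweep; the peak is the room count.
starts: [0, 1, 4, 5, 6, 7, 12]
ends:   [3, 3, 5, 7, 8, 12, 14]
s0→1 s1→2  — peak 2.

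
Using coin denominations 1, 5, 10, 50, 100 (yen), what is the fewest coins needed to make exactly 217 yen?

6

Greedy: take as many of the largest coin as possible, then repeat with the remainder.
217 − 2×100→17 − 1×10→7 − 1×5→2 − 2×1→0
Total coins = 2 + 1 + 1 + 2 = 6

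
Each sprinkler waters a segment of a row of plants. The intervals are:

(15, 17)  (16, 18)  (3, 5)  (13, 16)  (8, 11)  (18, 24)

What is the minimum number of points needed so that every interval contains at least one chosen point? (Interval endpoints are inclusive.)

By right end: [3,5]  [8,11]  [13,16]  [15,17]  [16,18]  [18,24]
[3,5] uncovered → point at 5; [8,11] uncovered → point at 11; [13,16] uncovered → point at 16; [18,24] uncovered → point at 24.
Points: 5, 11, 16, 24 (4 total).

4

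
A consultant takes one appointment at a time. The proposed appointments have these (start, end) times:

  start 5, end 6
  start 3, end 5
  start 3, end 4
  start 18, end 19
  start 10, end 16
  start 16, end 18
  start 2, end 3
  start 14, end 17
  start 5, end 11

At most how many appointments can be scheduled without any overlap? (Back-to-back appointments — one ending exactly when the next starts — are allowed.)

Sort by end time and greedily take each interval whose start is ≥ the last chosen end.
Sorted by end: (2,3)  (3,4)  (3,5)  (5,6)  (5,11)  (10,16)  (14,17)  (16,18)  (18,19)
take (2,3); take (3,4); take (5,6); take (10,16); take (16,18); take (18,19).
Selected 6 appointments.

6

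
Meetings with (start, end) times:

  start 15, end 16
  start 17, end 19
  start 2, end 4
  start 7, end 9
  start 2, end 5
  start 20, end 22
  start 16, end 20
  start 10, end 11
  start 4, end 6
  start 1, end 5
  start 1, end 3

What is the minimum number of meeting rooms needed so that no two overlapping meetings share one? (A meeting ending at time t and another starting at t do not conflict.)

Events (time:±→running): 1:+→1 1:+→2 2:+→3 2:+→4 … peak 4.

4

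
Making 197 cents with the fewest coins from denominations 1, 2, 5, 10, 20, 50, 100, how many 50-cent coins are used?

Use the largest denomination that fits, subtract, and repeat.
197 = 1×100 + 1×50 + 2×20 + 1×5 + 1×2
Count of 50: 1

1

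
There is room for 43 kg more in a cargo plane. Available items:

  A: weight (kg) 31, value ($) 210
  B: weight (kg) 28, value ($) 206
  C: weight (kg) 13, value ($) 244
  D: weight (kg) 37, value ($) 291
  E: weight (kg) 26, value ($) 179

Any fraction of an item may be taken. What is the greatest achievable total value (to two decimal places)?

Order: C (244/13=18.77) > D (291/37=7.86) > B (206/28=7.36) > E (179/26=6.88) > A (210/31=6.77)
Fill: take C (13 @ 244) → take 30/37 of D → 235.95; 43/43 used.
Total value = 479.95

479.95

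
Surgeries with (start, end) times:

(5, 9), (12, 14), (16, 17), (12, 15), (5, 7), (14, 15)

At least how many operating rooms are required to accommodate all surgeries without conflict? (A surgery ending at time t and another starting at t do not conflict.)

2

starts: [5, 5, 12, 12, 14, 16]
ends:   [7, 9, 14, 15, 15, 17]
s5→1 s5→2  — peak 2.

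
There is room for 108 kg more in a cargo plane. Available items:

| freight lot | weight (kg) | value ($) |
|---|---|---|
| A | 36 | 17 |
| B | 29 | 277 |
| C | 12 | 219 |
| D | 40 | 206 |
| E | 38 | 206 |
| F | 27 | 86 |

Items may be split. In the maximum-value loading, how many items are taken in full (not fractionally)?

3

Sort by value per unit weight and fill in that order.
Order: C (219/12=18.25) > B (277/29=9.55) > E (206/38=5.42) > D (206/40=5.15) > F (86/27=3.19) > A (17/36=0.47)
Fill: take C (12 @ 219) → take B (29 @ 277) → take E (38 @ 206) → take 29/40 of D → 149.35; 108/108 used.
3 item(s) taken whole; one partial (take 29/40 of D).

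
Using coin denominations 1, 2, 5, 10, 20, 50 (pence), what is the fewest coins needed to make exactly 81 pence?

4

Use the largest denomination that fits, subtract, and repeat.
81 = 1×50 + 1×20 + 1×10 + 1×1
Total coins = 1 + 1 + 1 + 1 = 4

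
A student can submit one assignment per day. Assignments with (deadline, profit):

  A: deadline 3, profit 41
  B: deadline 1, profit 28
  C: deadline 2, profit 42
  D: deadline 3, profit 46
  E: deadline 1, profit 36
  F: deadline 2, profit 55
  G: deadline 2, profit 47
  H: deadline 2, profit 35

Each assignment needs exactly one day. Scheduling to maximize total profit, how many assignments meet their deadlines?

Take jobs in profit order; each goes to the latest open slot no later than its deadline.
By profit: F(d2,55), G(d2,47), D(d3,46), C(d2,42), A(d3,41), E(d1,36), H(d2,35), B(d1,28)
F→slot 2; G→slot 1; D→slot 3; C skipped; A skipped; E skipped; H skipped; B skipped.
3 of 8 scheduled.

3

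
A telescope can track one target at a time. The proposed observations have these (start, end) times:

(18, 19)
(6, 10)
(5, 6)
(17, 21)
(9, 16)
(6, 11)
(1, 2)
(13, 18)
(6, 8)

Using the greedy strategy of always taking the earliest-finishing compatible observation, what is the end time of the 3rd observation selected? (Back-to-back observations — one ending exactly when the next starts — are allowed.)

By end time: (1,2), (5,6), (6,8), (6,10), (6,11), (9,16), (13,18), (18,19), (17,21).
Pick (1,2); next start ≥ 2 → (5,6); next start ≥ 6 → (6,8); next start ≥ 8 → (9,16); next start ≥ 16 → (18,19).
Selected: (1,2) (5,6) (6,8) (9,16) (18,19)

8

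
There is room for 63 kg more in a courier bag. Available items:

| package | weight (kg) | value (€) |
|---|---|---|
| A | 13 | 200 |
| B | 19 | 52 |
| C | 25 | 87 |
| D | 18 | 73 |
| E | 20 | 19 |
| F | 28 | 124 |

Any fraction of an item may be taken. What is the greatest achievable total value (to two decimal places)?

410.92

Sort by value per unit weight and fill in that order.
Ratios (sorted): A 15.38, F 4.43, D 4.06, C 3.48, B 2.74, E 0.95
take A (13 @ 200); take F (28 @ 124); take D (18 @ 73); take 4/25 of C → 13.92. Capacity used 63/63.
Total value = 410.92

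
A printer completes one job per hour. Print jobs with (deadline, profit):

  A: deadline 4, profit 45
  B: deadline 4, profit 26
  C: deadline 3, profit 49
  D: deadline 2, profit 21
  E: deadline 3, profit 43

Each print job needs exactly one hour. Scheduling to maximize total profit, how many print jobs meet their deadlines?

Sort by profit descending; place each in the latest free slot ≤ its deadline.
By profit: C(d3,49), A(d4,45), E(d3,43), B(d4,26), D(d2,21)
C→slot 3; A→slot 4; E→slot 2; B→slot 1; D skipped.
4 of 5 scheduled.

4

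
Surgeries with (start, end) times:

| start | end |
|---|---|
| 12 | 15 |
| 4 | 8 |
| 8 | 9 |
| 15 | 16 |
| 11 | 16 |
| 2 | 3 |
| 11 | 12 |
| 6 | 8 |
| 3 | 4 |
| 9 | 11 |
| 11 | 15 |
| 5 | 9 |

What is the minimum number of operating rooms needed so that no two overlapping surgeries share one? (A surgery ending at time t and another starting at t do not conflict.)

Count concurrent intervals with a sweep; the peak is the room count.
starts: [2, 3, 4, 5, 6, 8, 9, 11, 11, 11, 12, 15]
ends:   [3, 4, 8, 8, 9, 9, 11, 12, 15, 15, 16, 16]
s2→1 e3→0 s3→1 e4→0 s4→1 s5→2 s6→3  — peak 3.

3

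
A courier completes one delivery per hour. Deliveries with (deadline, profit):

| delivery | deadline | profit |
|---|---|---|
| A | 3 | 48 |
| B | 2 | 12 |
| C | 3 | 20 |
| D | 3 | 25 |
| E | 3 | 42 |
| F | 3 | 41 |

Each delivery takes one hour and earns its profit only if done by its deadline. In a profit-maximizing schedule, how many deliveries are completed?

3

By profit: A(d3,48), E(d3,42), F(d3,41), D(d3,25), C(d3,20), B(d2,12)
A→slot 3; E→slot 2; F→slot 1; D skipped; C skipped; B skipped.
3 of 6 scheduled.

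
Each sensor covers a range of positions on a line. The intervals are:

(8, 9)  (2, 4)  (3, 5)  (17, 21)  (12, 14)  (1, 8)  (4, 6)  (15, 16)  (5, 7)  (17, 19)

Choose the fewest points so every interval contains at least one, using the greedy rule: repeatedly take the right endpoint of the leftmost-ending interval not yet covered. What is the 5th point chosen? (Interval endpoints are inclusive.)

16

By right end: [2,4]  [3,5]  [4,6]  [5,7]  [1,8]  [8,9]  [12,14]  [15,16]  [17,19]  [17,21]
[2,4] uncovered → point at 4; [5,7] uncovered → point at 7; [8,9] uncovered → point at 9; [12,14] uncovered → point at 14; [15,16] uncovered → point at 16; [17,19] uncovered → point at 19.
Points: 4, 7, 9, 14, 16, 19 (6 total).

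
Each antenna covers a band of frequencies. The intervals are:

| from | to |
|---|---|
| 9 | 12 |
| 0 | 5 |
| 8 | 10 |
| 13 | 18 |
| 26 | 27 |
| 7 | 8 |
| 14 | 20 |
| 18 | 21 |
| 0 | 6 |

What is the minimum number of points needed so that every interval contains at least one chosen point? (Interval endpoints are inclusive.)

5

By right end: [0,5]  [0,6]  [7,8]  [8,10]  [9,12]  [13,18]  [14,20]  [18,21]  [26,27]
[0,5] uncovered → point at 5; [7,8] uncovered → point at 8; [9,12] uncovered → point at 12; [13,18] uncovered → point at 18; [26,27] uncovered → point at 27.
Points: 5, 8, 12, 18, 27 (5 total).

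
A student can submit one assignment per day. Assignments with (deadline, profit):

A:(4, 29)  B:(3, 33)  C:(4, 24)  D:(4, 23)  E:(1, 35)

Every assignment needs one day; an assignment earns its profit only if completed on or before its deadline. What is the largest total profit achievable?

121

By profit: E(d1,35), B(d3,33), A(d4,29), C(d4,24), D(d4,23)
E→slot 1; B→slot 3; A→slot 4; C→slot 2; D skipped.
Profit = 35 + 24 + 33 + 29 = 121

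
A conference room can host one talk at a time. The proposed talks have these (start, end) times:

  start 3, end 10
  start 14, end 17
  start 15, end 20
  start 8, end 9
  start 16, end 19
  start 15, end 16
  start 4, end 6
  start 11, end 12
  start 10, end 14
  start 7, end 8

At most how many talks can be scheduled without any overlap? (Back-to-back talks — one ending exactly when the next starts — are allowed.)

Sort by end time and greedily take each interval whose start is ≥ the last chosen end.
Sorted by end: (4,6)  (7,8)  (8,9)  (3,10)  (11,12)  (10,14)  (15,16)  (14,17)  (16,19)  (15,20)
take (4,6); take (7,8); take (8,9); take (11,12); take (15,16); take (16,19).
Selected 6 talks.

6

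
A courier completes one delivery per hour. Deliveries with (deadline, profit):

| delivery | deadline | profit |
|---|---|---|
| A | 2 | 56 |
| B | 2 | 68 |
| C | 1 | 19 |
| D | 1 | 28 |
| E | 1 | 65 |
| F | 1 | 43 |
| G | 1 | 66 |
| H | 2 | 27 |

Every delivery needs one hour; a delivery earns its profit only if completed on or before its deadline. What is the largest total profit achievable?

Profit order: B=68 G=66 E=65 A=56 F=43 D=28 H=27 C=19
Assign: B→slot 2, G→slot 1, E skipped, A skipped, F skipped, D skipped, H skipped, C skipped.
Slots: [1:G] [2:B]
Profit = 66 + 68 = 134

134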